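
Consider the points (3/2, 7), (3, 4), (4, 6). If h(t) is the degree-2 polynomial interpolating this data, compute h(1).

48/5

Evaluate each Lagrange basis at t = 1:
L_0(1) = (-2)·(-3)/[(-3/2)·(-5/2)] = 8/5
L_1(1) = (-1/2)·(-3)/[(3/2)·(-1)] = -1
L_2(1) = (-1/2)·(-2)/[(5/2)·(1)] = 2/5
Sum: 7·(8/5) + 4·(-1) + 6·(2/5) = 48/5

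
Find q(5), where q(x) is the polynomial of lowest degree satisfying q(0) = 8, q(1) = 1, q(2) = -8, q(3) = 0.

143

Using Newton's divided-difference form:
q[0,1] = (1 - 8) / (1 - 0) = -7
q[1,2] = (-8 - 1) / (2 - 1) = -9
q[2,3] = (0 - (-8)) / (3 - 2) = 8
q[0,1,2] = (-9 - (-7)) / (2 - 0) = -1
q[1,2,3] = (8 - (-9)) / (3 - 1) = 17/2
q[0,1,2,3] = (17/2 - (-1)) / (3 - 0) = 19/6
q(5) = 8 + (-7)·(5) + (-1)·(5)·(4) + (19/6)·(5)·(4)·(3) = 143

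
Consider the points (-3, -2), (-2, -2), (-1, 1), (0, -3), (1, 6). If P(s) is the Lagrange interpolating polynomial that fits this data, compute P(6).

Evaluate each Lagrange basis at s = 6:
L_0(6) = (8)·(7)·(6)·(5)/[(-1)·(-2)·(-3)·(-4)] = 70
L_1(6) = (9)·(7)·(6)·(5)/[(1)·(-1)·(-2)·(-3)] = -315
L_2(6) = (9)·(8)·(6)·(5)/[(2)·(1)·(-1)·(-2)] = 540
L_3(6) = (9)·(8)·(7)·(5)/[(3)·(2)·(1)·(-1)] = -420
L_4(6) = (9)·(8)·(7)·(6)/[(4)·(3)·(2)·(1)] = 126
Sum: (-2)·(70) + (-2)·(-315) + 1·(540) + (-3)·(-420) + 6·(126) = 3046

3046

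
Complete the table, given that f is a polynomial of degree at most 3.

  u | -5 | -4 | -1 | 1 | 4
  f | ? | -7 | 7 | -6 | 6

-168/5

The 4 known values determine f uniquely (degree ≤ 3).
Evaluate each Lagrange basis at u = -5:
L_0(-5) = (-4)·(-6)·(-9)/[(-3)·(-5)·(-8)] = 9/5
L_1(-5) = (-1)·(-6)·(-9)/[(3)·(-2)·(-5)] = -9/5
L_2(-5) = (-1)·(-4)·(-9)/[(5)·(2)·(-3)] = 6/5
L_3(-5) = (-1)·(-4)·(-6)/[(8)·(5)·(3)] = -1/5
Sum: (-7)·(9/5) + 7·(-9/5) + (-6)·(6/5) + 6·(-1/5) = -168/5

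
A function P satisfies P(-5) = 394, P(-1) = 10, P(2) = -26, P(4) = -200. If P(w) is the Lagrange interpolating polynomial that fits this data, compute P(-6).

L_0(-6) = (-5)·(-8)·(-10)/[(-4)·(-7)·(-9)] = 100/63
L_1(-6) = (-1)·(-8)·(-10)/[(4)·(-3)·(-5)] = -4/3
L_2(-6) = (-1)·(-5)·(-10)/[(7)·(3)·(-2)] = 25/21
L_3(-6) = (-1)·(-5)·(-8)/[(9)·(5)·(2)] = -4/9
Sum: 394·(100/63) + 10·(-4/3) + (-26)·(25/21) + (-200)·(-4/9) = 670

670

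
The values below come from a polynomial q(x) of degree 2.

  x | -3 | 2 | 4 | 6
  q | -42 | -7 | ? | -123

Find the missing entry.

-49

The 3 known values determine q uniquely (degree ≤ 2).
L_0(4) = (2)·(-2)/[(-5)·(-9)] = -4/45
L_1(4) = (7)·(-2)/[(5)·(-4)] = 7/10
L_2(4) = (7)·(2)/[(9)·(4)] = 7/18
Sum: (-42)·(-4/45) + (-7)·(7/10) + (-123)·(7/18) = -49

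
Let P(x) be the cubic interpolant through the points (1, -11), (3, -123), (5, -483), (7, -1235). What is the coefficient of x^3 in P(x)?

Build the Lagrange basis polynomials:
L_0(x) = (x - 3)(x - 5)(x - 7) / [-48] = -(1/48)x^3 + (5/16)x^2 - (71/48)x + 35/16
L_1(x) = (x - 1)(x - 5)(x - 7) / [16] = (1/16)x^3 - (13/16)x^2 + (47/16)x - 35/16
L_2(x) = (x - 1)(x - 3)(x - 7) / [-16] = -(1/16)x^3 + (11/16)x^2 - (31/16)x + 21/16
L_3(x) = (x - 1)(x - 3)(x - 5) / [48] = (1/48)x^3 - (3/16)x^2 + (23/48)x - 5/16
P(x) = (-11)·L_0 + (-123)·L_1 + (-483)·L_2 + (-1235)·L_3
Only the coefficient of x^3 is needed; take it from each L_i and combine:
(-11)·(-1/48) + (-123)·(1/16) + (-483)·(-1/16) + (-1235)·(1/48) = -3

-3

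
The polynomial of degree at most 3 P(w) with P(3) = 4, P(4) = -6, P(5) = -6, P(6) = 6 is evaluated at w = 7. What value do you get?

32

L_0(7) = (3)·(2)·(1)/[(-1)·(-2)·(-3)] = -1
L_1(7) = (4)·(2)·(1)/[(1)·(-1)·(-2)] = 4
L_2(7) = (4)·(3)·(1)/[(2)·(1)·(-1)] = -6
L_3(7) = (4)·(3)·(2)/[(3)·(2)·(1)] = 4
Sum: 4·(-1) + (-6)·(4) + (-6)·(-6) + 6·(4) = 32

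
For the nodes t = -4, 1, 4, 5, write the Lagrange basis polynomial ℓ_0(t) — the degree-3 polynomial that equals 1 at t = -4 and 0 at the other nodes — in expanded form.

ℓ_0(t) = (t - 1)(t - 4)(t - 5) / [(-5)·(-8)·(-9)]
       = (t^3 - 10t^2 + 29t - 20) / (-360)

ℓ_0(t) = -(1/360)t^3 + (1/36)t^2 - (29/360)t + 1/18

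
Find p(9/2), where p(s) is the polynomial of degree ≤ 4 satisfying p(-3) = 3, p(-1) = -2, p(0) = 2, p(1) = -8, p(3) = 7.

7801/32

Evaluate each Lagrange basis at s = 9/2:
L_0(9/2) = (11/2)·(9/2)·(7/2)·(3/2)/[(-2)·(-3)·(-4)·(-6)] = 231/256
L_1(9/2) = (15/2)·(9/2)·(7/2)·(3/2)/[(2)·(-1)·(-2)·(-4)] = -2835/256
L_2(9/2) = (15/2)·(11/2)·(7/2)·(3/2)/[(3)·(1)·(-1)·(-3)] = 385/16
L_3(9/2) = (15/2)·(11/2)·(9/2)·(3/2)/[(4)·(2)·(1)·(-2)] = -4455/256
L_4(9/2) = (15/2)·(11/2)·(9/2)·(7/2)/[(6)·(4)·(3)·(2)] = 1155/256
Sum: 3·(231/256) + (-2)·(-2835/256) + 2·(385/16) + (-8)·(-4455/256) + 7·(1155/256) = 7801/32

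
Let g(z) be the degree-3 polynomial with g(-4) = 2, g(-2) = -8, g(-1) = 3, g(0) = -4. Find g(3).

Using Newton's divided-difference form:
g[-4,-2] = (-8 - 2) / (-2 - (-4)) = -5
g[-2,-1] = (3 - (-8)) / (-1 - (-2)) = 11
g[-1,0] = (-4 - 3) / (0 - (-1)) = -7
g[-4,-2,-1] = (11 - (-5)) / (-1 - (-4)) = 16/3
g[-2,-1,0] = (-7 - 11) / (0 - (-2)) = -9
g[-4,-2,-1,0] = (-9 - 16/3) / (0 - (-4)) = -43/12
g(3) = 2 + (-5)·(7) + (16/3)·(7)·(5) + (-43/12)·(7)·(5)·(4) = -348

-348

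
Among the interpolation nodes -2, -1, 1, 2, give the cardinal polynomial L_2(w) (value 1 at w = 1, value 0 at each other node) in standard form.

L_2(w) = (w + 2)(w + 1)(w - 2) / [(3)·(2)·(-1)]
       = (w^3 + w^2 - 4w - 4) / (-6)

L_2(w) = -(1/6)w^3 - (1/6)w^2 + (2/3)w + 2/3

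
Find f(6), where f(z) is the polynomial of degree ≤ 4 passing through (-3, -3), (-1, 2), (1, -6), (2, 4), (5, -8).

Evaluate each Lagrange basis at z = 6:
L_0(6) = (7)·(5)·(4)·(1)/[(-2)·(-4)·(-5)·(-8)] = 7/16
L_1(6) = (9)·(5)·(4)·(1)/[(2)·(-2)·(-3)·(-6)] = -5/2
L_2(6) = (9)·(7)·(4)·(1)/[(4)·(2)·(-1)·(-4)] = 63/8
L_3(6) = (9)·(7)·(5)·(1)/[(5)·(3)·(1)·(-3)] = -7
L_4(6) = (9)·(7)·(5)·(4)/[(8)·(6)·(4)·(3)] = 35/16
Sum: (-3)·(7/16) + 2·(-5/2) + (-6)·(63/8) + 4·(-7) + (-8)·(35/16) = -1585/16

-1585/16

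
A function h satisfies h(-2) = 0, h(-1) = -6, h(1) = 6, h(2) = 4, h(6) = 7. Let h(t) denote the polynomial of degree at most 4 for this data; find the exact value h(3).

-169/28

Using Newton's divided-difference form:
h[-2,-1] = (-6 - 0) / (-1 - (-2)) = -6
h[-1,1] = (6 - (-6)) / (1 - (-1)) = 6
h[1,2] = (4 - 6) / (2 - 1) = -2
h[2,6] = (7 - 4) / (6 - 2) = 3/4
h[-2,-1,1] = (6 - (-6)) / (1 - (-2)) = 4
h[-1,1,2] = (-2 - 6) / (2 - (-1)) = -8/3
h[1,2,6] = (3/4 - (-2)) / (6 - 1) = 11/20
h[-2,-1,1,2] = (-8/3 - 4) / (2 - (-2)) = -5/3
h[-1,1,2,6] = (11/20 - (-8/3)) / (6 - (-1)) = 193/420
h[-2,-1,1,2,6] = (193/420 - (-5/3)) / (6 - (-2)) = 893/3360
h(3) = 0 + (-6)·(5) + 4·(5)·(4) + (-5/3)·(5)·(4)·(2) + (893/3360)·(5)·(4)·(2)·(1) = -169/28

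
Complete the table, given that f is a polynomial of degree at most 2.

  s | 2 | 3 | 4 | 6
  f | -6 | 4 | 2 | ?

The 3 known values determine f uniquely (degree ≤ 2).
Evaluate each Lagrange basis at s = 6:
L_0(6) = (3)·(2)/[(-1)·(-2)] = 3
L_1(6) = (4)·(2)/[(1)·(-1)] = -8
L_2(6) = (4)·(3)/[(2)·(1)] = 6
Sum: (-6)·(3) + 4·(-8) + 2·(6) = -38

-38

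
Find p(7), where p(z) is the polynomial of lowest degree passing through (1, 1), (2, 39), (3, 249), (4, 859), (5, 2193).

8809

Using Newton's divided-difference form:
p[1,2] = (39 - 1) / (2 - 1) = 38
p[2,3] = (249 - 39) / (3 - 2) = 210
p[3,4] = (859 - 249) / (4 - 3) = 610
p[4,5] = (2193 - 859) / (5 - 4) = 1334
p[1,2,3] = (210 - 38) / (3 - 1) = 86
p[2,3,4] = (610 - 210) / (4 - 2) = 200
p[3,4,5] = (1334 - 610) / (5 - 3) = 362
p[1,2,3,4] = (200 - 86) / (4 - 1) = 38
p[2,3,4,5] = (362 - 200) / (5 - 2) = 54
p[1,2,3,4,5] = (54 - 38) / (5 - 1) = 4
p(7) = 1 + 38·(6) + 86·(6)·(5) + 38·(6)·(5)·(4) + 4·(6)·(5)·(4)·(3) = 8809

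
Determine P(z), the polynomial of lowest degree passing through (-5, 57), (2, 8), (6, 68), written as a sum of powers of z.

P(z) = 2z^2 - z + 2

Newton's divided differences:
P[-5,2] = (8 - 57) / (2 - (-5)) = -7
P[2,6] = (68 - 8) / (6 - 2) = 15
P[-5,2,6] = (15 - (-7)) / (6 - (-5)) = 2
P(z) = 57 + (-7)·(z + 5) + 2·(z + 5)(z - 2)
Expanding: P(z) = 2z^2 - z + 2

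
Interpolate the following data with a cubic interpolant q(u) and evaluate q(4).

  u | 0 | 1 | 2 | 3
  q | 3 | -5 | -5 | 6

31

Evaluate each Lagrange basis at u = 4:
L_0(4) = (3)·(2)·(1)/[(-1)·(-2)·(-3)] = -1
L_1(4) = (4)·(2)·(1)/[(1)·(-1)·(-2)] = 4
L_2(4) = (4)·(3)·(1)/[(2)·(1)·(-1)] = -6
L_3(4) = (4)·(3)·(2)/[(3)·(2)·(1)] = 4
Sum: 3·(-1) + (-5)·(4) + (-5)·(-6) + 6·(4) = 31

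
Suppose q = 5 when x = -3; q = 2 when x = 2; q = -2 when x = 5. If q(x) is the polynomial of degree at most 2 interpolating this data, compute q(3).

L_0(3) = (1)·(-2)/[(-5)·(-8)] = -1/20
L_1(3) = (6)·(-2)/[(5)·(-3)] = 4/5
L_2(3) = (6)·(1)/[(8)·(3)] = 1/4
Sum: 5·(-1/20) + 2·(4/5) + (-2)·(1/4) = 17/20

17/20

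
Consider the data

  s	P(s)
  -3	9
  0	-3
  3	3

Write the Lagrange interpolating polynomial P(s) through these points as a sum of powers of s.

L_0(s) = s(s - 3) / [18] = (1/18)s^2 - (1/6)s
L_1(s) = (s + 3)(s - 3) / [-9] = -(1/9)s^2 + 1
L_2(s) = (s + 3)s / [18] = (1/18)s^2 + (1/6)s
P(s) = 9·L_0 + (-3)·L_1 + 3·L_2
  9·L_0(s) = (1/2)s^2 - (3/2)s
  (-3)·L_1(s) = (1/3)s^2 - 3
  3·L_2(s) = (1/6)s^2 + (1/2)s
Adding term by term: s^2 - s - 3

P(s) = s^2 - s - 3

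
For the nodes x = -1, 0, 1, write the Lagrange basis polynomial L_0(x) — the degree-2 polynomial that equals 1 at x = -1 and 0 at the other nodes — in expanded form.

L_0(x) = x(x - 1) / [(-1)·(-2)]
       = (x^2 - x) / (2)

L_0(x) = (1/2)x^2 - (1/2)x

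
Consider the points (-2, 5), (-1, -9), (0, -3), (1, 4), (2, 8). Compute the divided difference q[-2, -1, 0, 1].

q[-2,-1] = (-9 - 5) / (-1 - (-2)) = -14
q[-1,0] = (-3 - (-9)) / (0 - (-1)) = 6
q[0,1] = (4 - (-3)) / (1 - 0) = 7
q[-2,-1,0] = (6 - (-14)) / (0 - (-2)) = 10
q[-1,0,1] = (7 - 6) / (1 - (-1)) = 1/2
q[-2,-1,0,1] = (1/2 - 10) / (1 - (-2)) = -19/6

-19/6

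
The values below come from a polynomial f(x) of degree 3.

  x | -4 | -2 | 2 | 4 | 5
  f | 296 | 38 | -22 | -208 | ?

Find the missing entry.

The 4 known values determine f uniquely (degree ≤ 3).
Evaluate each Lagrange basis at x = 5:
L_0(5) = (7)·(3)·(1)/[(-2)·(-6)·(-8)] = -7/32
L_1(5) = (9)·(3)·(1)/[(2)·(-4)·(-6)] = 9/16
L_2(5) = (9)·(7)·(1)/[(6)·(4)·(-2)] = -21/16
L_3(5) = (9)·(7)·(3)/[(8)·(6)·(2)] = 63/32
Sum: 296·(-7/32) + 38·(9/16) + (-22)·(-21/16) + (-208)·(63/32) = -424

-424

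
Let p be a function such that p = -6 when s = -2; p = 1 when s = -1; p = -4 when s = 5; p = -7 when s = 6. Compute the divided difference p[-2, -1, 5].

-47/42

p[-2,-1] = (1 - (-6)) / (-1 - (-2)) = 7
p[-1,5] = (-4 - 1) / (5 - (-1)) = -5/6
p[-2,-1,5] = (-5/6 - 7) / (5 - (-2)) = -47/42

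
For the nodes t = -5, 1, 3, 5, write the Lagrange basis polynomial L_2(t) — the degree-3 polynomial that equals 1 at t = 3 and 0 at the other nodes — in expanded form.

L_2(t) = -(1/32)t^3 + (1/32)t^2 + (25/32)t - 25/32

L_2(t) = (t + 5)(t - 1)(t - 5) / [(8)·(2)·(-2)]
       = (t^3 - t^2 - 25t + 25) / (-32)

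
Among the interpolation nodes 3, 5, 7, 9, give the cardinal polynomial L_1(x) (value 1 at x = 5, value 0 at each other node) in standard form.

L_1(x) = (1/16)x^3 - (19/16)x^2 + (111/16)x - 189/16

L_1(x) = (x - 3)(x - 7)(x - 9) / [(2)·(-2)·(-4)]
       = (x^3 - 19x^2 + 111x - 189) / (16)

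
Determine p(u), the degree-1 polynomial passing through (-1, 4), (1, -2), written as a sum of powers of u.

p(u) = -3u + 1

L_0(u) = (u - 1) / [-2] = -(1/2)u + 1/2
L_1(u) = (u + 1) / [2] = (1/2)u + 1/2
p(u) = 4·L_0 + (-2)·L_1
  4·L_0(u) = -2u + 2
  (-2)·L_1(u) = -u - 1
Adding term by term: -3u + 1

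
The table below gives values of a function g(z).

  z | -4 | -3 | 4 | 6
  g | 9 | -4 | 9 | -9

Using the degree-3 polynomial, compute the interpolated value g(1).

-10/21

L_0(1) = (4)·(-3)·(-5)/[(-1)·(-8)·(-10)] = -3/4
L_1(1) = (5)·(-3)·(-5)/[(1)·(-7)·(-9)] = 25/21
L_2(1) = (5)·(4)·(-5)/[(8)·(7)·(-2)] = 25/28
L_3(1) = (5)·(4)·(-3)/[(10)·(9)·(2)] = -1/3
Sum: 9·(-3/4) + (-4)·(25/21) + 9·(25/28) + (-9)·(-1/3) = -10/21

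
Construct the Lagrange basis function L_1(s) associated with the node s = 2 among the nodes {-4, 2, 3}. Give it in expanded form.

L_1(s) = -(1/6)s^2 - (1/6)s + 2

L_1(s) = (s + 4)(s - 3) / [(6)·(-1)]
       = (s^2 + s - 12) / (-6)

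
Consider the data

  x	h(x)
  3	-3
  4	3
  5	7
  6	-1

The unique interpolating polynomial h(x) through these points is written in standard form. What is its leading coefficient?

-5/3

The leading coefficient equals the top divided difference h[3,4,5,6].
h[3,4] = (3 - (-3)) / (4 - 3) = 6
h[4,5] = (7 - 3) / (5 - 4) = 4
h[5,6] = (-1 - 7) / (6 - 5) = -8
h[3,4,5] = (4 - 6) / (5 - 3) = -1
h[4,5,6] = (-8 - 4) / (6 - 4) = -6
h[3,4,5,6] = (-6 - (-1)) / (6 - 3) = -5/3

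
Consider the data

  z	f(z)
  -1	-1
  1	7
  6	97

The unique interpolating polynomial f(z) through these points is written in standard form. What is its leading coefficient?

2

The leading coefficient equals the top divided difference f[-1,1,6].
f[-1,1] = (7 - (-1)) / (1 - (-1)) = 4
f[1,6] = (97 - 7) / (6 - 1) = 18
f[-1,1,6] = (18 - 4) / (6 - (-1)) = 2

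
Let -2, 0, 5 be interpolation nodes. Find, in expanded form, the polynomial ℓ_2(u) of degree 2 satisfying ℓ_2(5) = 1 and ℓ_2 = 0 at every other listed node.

ℓ_2(u) = (u + 2)u / [(7)·(5)]
       = (u^2 + 2u) / (35)

ℓ_2(u) = (1/35)u^2 + (2/35)u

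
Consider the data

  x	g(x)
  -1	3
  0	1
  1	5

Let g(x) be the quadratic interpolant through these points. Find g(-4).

45

Evaluate each Lagrange basis at x = -4:
L_0(-4) = (-4)·(-5)/[(-1)·(-2)] = 10
L_1(-4) = (-3)·(-5)/[(1)·(-1)] = -15
L_2(-4) = (-3)·(-4)/[(2)·(1)] = 6
Sum: 3·(10) + 1·(-15) + 5·(6) = 45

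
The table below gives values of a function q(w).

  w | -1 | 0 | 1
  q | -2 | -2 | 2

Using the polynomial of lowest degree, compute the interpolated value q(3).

Using Newton's divided-difference form:
q[-1,0] = (-2 - (-2)) / (0 - (-1)) = 0
q[0,1] = (2 - (-2)) / (1 - 0) = 4
q[-1,0,1] = (4 - 0) / (1 - (-1)) = 2
q(3) = -2 + 0·(4) + 2·(4)·(3) = 22

22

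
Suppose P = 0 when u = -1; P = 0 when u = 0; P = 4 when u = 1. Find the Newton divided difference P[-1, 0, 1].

P[-1,0] = (0 - 0) / (0 - (-1)) = 0
P[0,1] = (4 - 0) / (1 - 0) = 4
P[-1,0,1] = (4 - 0) / (1 - (-1)) = 2

2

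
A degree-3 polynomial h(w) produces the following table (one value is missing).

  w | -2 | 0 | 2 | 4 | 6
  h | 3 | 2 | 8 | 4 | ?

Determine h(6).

-27

The 4 known values determine h uniquely (degree ≤ 3).
L_0(6) = (6)·(4)·(2)/[(-2)·(-4)·(-6)] = -1
L_1(6) = (8)·(4)·(2)/[(2)·(-2)·(-4)] = 4
L_2(6) = (8)·(6)·(2)/[(4)·(2)·(-2)] = -6
L_3(6) = (8)·(6)·(4)/[(6)·(4)·(2)] = 4
Sum: 3·(-1) + 2·(4) + 8·(-6) + 4·(4) = -27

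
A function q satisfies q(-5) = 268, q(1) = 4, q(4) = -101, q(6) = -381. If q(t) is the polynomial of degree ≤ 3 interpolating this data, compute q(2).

-5

Evaluate each Lagrange basis at t = 2:
L_0(2) = (1)·(-2)·(-4)/[(-6)·(-9)·(-11)] = -4/297
L_1(2) = (7)·(-2)·(-4)/[(6)·(-3)·(-5)] = 28/45
L_2(2) = (7)·(1)·(-4)/[(9)·(3)·(-2)] = 14/27
L_3(2) = (7)·(1)·(-2)/[(11)·(5)·(2)] = -7/55
Sum: 268·(-4/297) + 4·(28/45) + (-101)·(14/27) + (-381)·(-7/55) = -5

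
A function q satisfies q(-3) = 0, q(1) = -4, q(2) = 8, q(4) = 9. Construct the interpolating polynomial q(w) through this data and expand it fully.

Build the Lagrange basis polynomials:
L_0(w) = (w - 1)(w - 2)(w - 4) / [-140] = -(1/140)w^3 + (1/20)w^2 - (1/10)w + 2/35
L_1(w) = (w + 3)(w - 2)(w - 4) / [12] = (1/12)w^3 - (1/4)w^2 - (5/6)w + 2
L_2(w) = (w + 3)(w - 1)(w - 4) / [-10] = -(1/10)w^3 + (1/5)w^2 + (11/10)w - 6/5
L_3(w) = (w + 3)(w - 1)(w - 2) / [42] = (1/42)w^3 - (1/6)w + 1/7
q(w) = 0·L_0 + (-4)·L_1 + 8·L_2 + 9·L_3
  0·L_0(w) = 0
  (-4)·L_1(w) = -(1/3)w^3 + w^2 + (10/3)w - 8
  8·L_2(w) = -(4/5)w^3 + (8/5)w^2 + (44/5)w - 48/5
  9·L_3(w) = (3/14)w^3 - (3/2)w + 9/7
Adding term by term: -(193/210)w^3 + (13/5)w^2 + (319/30)w - 571/35

q(w) = -(193/210)w^3 + (13/5)w^2 + (319/30)w - 571/35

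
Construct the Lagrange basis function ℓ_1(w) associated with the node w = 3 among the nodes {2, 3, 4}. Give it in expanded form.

ℓ_1(w) = (w - 2)(w - 4) / [(1)·(-1)]
       = (w^2 - 6w + 8) / (-1)

ℓ_1(w) = -w^2 + 6w - 8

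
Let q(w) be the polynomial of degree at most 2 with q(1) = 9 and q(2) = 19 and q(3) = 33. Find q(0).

3

L_0(0) = (-2)·(-3)/[(-1)·(-2)] = 3
L_1(0) = (-1)·(-3)/[(1)·(-1)] = -3
L_2(0) = (-1)·(-2)/[(2)·(1)] = 1
Sum: 9·(3) + 19·(-3) + 33·(1) = 3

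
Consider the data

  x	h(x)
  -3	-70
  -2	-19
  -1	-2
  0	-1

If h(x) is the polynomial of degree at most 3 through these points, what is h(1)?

Evaluate each Lagrange basis at x = 1:
L_0(1) = (3)·(2)·(1)/[(-1)·(-2)·(-3)] = -1
L_1(1) = (4)·(2)·(1)/[(1)·(-1)·(-2)] = 4
L_2(1) = (4)·(3)·(1)/[(2)·(1)·(-1)] = -6
L_3(1) = (4)·(3)·(2)/[(3)·(2)·(1)] = 4
Sum: (-70)·(-1) + (-19)·(4) + (-2)·(-6) + (-1)·(4) = 2

2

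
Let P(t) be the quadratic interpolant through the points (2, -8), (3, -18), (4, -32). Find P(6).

Evaluate each Lagrange basis at t = 6:
L_0(6) = (3)·(2)/[(-1)·(-2)] = 3
L_1(6) = (4)·(2)/[(1)·(-1)] = -8
L_2(6) = (4)·(3)/[(2)·(1)] = 6
Sum: (-8)·(3) + (-18)·(-8) + (-32)·(6) = -72

-72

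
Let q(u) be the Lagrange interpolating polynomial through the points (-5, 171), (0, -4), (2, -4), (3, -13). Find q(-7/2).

L_0(-7/2) = (-7/2)·(-11/2)·(-13/2)/[(-5)·(-7)·(-8)] = 143/320
L_1(-7/2) = (3/2)·(-11/2)·(-13/2)/[(5)·(-2)·(-3)] = 143/80
L_2(-7/2) = (3/2)·(-7/2)·(-13/2)/[(7)·(2)·(-1)] = -39/16
L_3(-7/2) = (3/2)·(-7/2)·(-11/2)/[(8)·(3)·(1)] = 77/64
Sum: 171·(143/320) + (-4)·(143/80) + (-4)·(-39/16) + (-13)·(77/64) = 507/8

507/8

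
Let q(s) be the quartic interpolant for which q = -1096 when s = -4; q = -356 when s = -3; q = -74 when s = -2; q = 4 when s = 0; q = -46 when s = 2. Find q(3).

Evaluate each Lagrange basis at s = 3:
L_0(3) = (6)·(5)·(3)·(1)/[(-1)·(-2)·(-4)·(-6)] = 15/8
L_1(3) = (7)·(5)·(3)·(1)/[(1)·(-1)·(-3)·(-5)] = -7
L_2(3) = (7)·(6)·(3)·(1)/[(2)·(1)·(-2)·(-4)] = 63/8
L_3(3) = (7)·(6)·(5)·(1)/[(4)·(3)·(2)·(-2)] = -35/8
L_4(3) = (7)·(6)·(5)·(3)/[(6)·(5)·(4)·(2)] = 21/8
Sum: (-1096)·(15/8) + (-356)·(-7) + (-74)·(63/8) + 4·(-35/8) + (-46)·(21/8) = -284

-284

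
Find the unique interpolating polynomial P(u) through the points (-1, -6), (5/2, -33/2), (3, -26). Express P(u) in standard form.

L_0(u) = (u - 5/2)(u - 3) / [14] = (1/14)u^2 - (11/28)u + 15/28
L_1(u) = (u + 1)(u - 3) / [-7/4] = -(4/7)u^2 + (8/7)u + 12/7
L_2(u) = (u + 1)(u - 5/2) / [2] = (1/2)u^2 - (3/4)u - 5/4
P(u) = (-6)·L_0 + (-33/2)·L_1 + (-26)·L_2
  (-6)·L_0(u) = -(3/7)u^2 + (33/14)u - 45/14
  (-33/2)·L_1(u) = (66/7)u^2 - (132/7)u - 198/7
  (-26)·L_2(u) = -13u^2 + (39/2)u + 65/2
Adding term by term: -4u^2 + 3u + 1

P(u) = -4u^2 + 3u + 1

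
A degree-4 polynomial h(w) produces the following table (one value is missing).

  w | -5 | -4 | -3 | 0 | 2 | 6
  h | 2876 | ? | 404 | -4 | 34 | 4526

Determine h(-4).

The 5 known values determine h uniquely (degree ≤ 4).
Evaluate each Lagrange basis at w = -4:
L_0(-4) = (-1)·(-4)·(-6)·(-10)/[(-2)·(-5)·(-7)·(-11)] = 24/77
L_1(-4) = (1)·(-4)·(-6)·(-10)/[(2)·(-3)·(-5)·(-9)] = 8/9
L_2(-4) = (1)·(-1)·(-6)·(-10)/[(5)·(3)·(-2)·(-6)] = -1/3
L_3(-4) = (1)·(-1)·(-4)·(-10)/[(7)·(5)·(2)·(-4)] = 1/7
L_4(-4) = (1)·(-1)·(-4)·(-6)/[(11)·(9)·(6)·(4)] = -1/99
Sum: 2876·(24/77) + 404·(8/9) + (-4)·(-1/3) + 34·(1/7) + 4526·(-1/99) = 1216

1216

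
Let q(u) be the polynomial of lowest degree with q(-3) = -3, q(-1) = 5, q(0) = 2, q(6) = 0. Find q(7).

173/9

Evaluate each Lagrange basis at u = 7:
L_0(7) = (8)·(7)·(1)/[(-2)·(-3)·(-9)] = -28/27
L_1(7) = (10)·(7)·(1)/[(2)·(-1)·(-7)] = 5
L_2(7) = (10)·(8)·(1)/[(3)·(1)·(-6)] = -40/9
L_3(7) = (10)·(8)·(7)/[(9)·(7)·(6)] = 40/27
Sum: (-3)·(-28/27) + 5·(5) + 2·(-40/9) + 0 = 173/9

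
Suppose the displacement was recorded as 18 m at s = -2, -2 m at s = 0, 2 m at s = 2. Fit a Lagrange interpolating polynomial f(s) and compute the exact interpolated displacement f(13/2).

395/4

L_0(13/2) = (13/2)·(9/2)/[(-2)·(-4)] = 117/32
L_1(13/2) = (17/2)·(9/2)/[(2)·(-2)] = -153/16
L_2(13/2) = (17/2)·(13/2)/[(4)·(2)] = 221/32
Sum: 18·(117/32) + (-2)·(-153/16) + 2·(221/32) = 395/4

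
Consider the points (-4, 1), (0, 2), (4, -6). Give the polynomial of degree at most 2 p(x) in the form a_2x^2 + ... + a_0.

L_0(x) = x(x - 4) / [32] = (1/32)x^2 - (1/8)x
L_1(x) = (x + 4)(x - 4) / [-16] = -(1/16)x^2 + 1
L_2(x) = (x + 4)x / [32] = (1/32)x^2 + (1/8)x
p(x) = 1·L_0 + 2·L_1 + (-6)·L_2
  1·L_0(x) = (1/32)x^2 - (1/8)x
  2·L_1(x) = -(1/8)x^2 + 2
  (-6)·L_2(x) = -(3/16)x^2 - (3/4)x
Adding term by term: -(9/32)x^2 - (7/8)x + 2

p(x) = -(9/32)x^2 - (7/8)x + 2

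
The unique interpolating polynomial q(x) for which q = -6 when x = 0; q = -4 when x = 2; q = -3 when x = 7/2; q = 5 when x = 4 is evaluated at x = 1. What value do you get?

-3/56

Evaluate each Lagrange basis at x = 1:
L_0(1) = (-1)·(-5/2)·(-3)/[(-2)·(-7/2)·(-4)] = 15/56
L_1(1) = (1)·(-5/2)·(-3)/[(2)·(-3/2)·(-2)] = 5/4
L_2(1) = (1)·(-1)·(-3)/[(7/2)·(3/2)·(-1/2)] = -8/7
L_3(1) = (1)·(-1)·(-5/2)/[(4)·(2)·(1/2)] = 5/8
Sum: (-6)·(15/56) + (-4)·(5/4) + (-3)·(-8/7) + 5·(5/8) = -3/56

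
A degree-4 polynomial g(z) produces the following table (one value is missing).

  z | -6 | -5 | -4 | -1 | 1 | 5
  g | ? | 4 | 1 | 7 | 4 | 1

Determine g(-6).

The 5 known values determine g uniquely (degree ≤ 4).
Evaluate each Lagrange basis at z = -6:
L_0(-6) = (-2)·(-5)·(-7)·(-11)/[(-1)·(-4)·(-6)·(-10)] = 77/24
L_1(-6) = (-1)·(-5)·(-7)·(-11)/[(1)·(-3)·(-5)·(-9)] = -77/27
L_2(-6) = (-1)·(-2)·(-7)·(-11)/[(4)·(3)·(-2)·(-6)] = 77/72
L_3(-6) = (-1)·(-2)·(-5)·(-11)/[(6)·(5)·(2)·(-4)] = -11/24
L_4(-6) = (-1)·(-2)·(-5)·(-7)/[(10)·(9)·(6)·(4)] = 7/216
Sum: 4·(77/24) + 1·(-77/27) + 7·(77/72) + 4·(-11/24) + 1·(7/216) = 47/3

47/3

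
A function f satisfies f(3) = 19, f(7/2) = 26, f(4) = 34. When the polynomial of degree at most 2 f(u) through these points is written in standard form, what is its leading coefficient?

2

The leading coefficient equals the top divided difference f[3,7/2,4].
f[3,7/2] = (26 - 19) / (7/2 - 3) = 14
f[7/2,4] = (34 - 26) / (4 - 7/2) = 16
f[3,7/2,4] = (16 - 14) / (4 - 3) = 2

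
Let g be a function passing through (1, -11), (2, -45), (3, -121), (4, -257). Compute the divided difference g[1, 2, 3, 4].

g[1,2] = (-45 - (-11)) / (2 - 1) = -34
g[2,3] = (-121 - (-45)) / (3 - 2) = -76
g[3,4] = (-257 - (-121)) / (4 - 3) = -136
g[1,2,3] = (-76 - (-34)) / (3 - 1) = -21
g[2,3,4] = (-136 - (-76)) / (4 - 2) = -30
g[1,2,3,4] = (-30 - (-21)) / (4 - 1) = -3

-3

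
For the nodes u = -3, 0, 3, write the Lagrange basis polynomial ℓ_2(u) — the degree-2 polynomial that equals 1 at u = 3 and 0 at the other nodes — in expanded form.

ℓ_2(u) = (1/18)u^2 + (1/6)u

ℓ_2(u) = (u + 3)u / [(6)·(3)]
       = (u^2 + 3u) / (18)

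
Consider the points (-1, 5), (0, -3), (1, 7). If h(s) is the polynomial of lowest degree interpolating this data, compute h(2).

Using Newton's divided-difference form:
h[-1,0] = (-3 - 5) / (0 - (-1)) = -8
h[0,1] = (7 - (-3)) / (1 - 0) = 10
h[-1,0,1] = (10 - (-8)) / (1 - (-1)) = 9
h(2) = 5 + (-8)·(3) + 9·(3)·(2) = 35

35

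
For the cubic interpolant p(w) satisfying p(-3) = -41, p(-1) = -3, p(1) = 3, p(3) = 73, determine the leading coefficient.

2

Build the Lagrange basis polynomials:
L_0(w) = (w + 1)(w - 1)(w - 3) / [-48] = -(1/48)w^3 + (1/16)w^2 + (1/48)w - 1/16
L_1(w) = (w + 3)(w - 1)(w - 3) / [16] = (1/16)w^3 - (1/16)w^2 - (9/16)w + 9/16
L_2(w) = (w + 3)(w + 1)(w - 3) / [-16] = -(1/16)w^3 - (1/16)w^2 + (9/16)w + 9/16
L_3(w) = (w + 3)(w + 1)(w - 1) / [48] = (1/48)w^3 + (1/16)w^2 - (1/48)w - 1/16
p(w) = (-41)·L_0 + (-3)·L_1 + 3·L_2 + 73·L_3
Only the coefficient of w^3 is needed; take it from each L_i and combine:
(-41)·(-1/48) + (-3)·(1/16) + 3·(-1/16) + 73·(1/48) = 2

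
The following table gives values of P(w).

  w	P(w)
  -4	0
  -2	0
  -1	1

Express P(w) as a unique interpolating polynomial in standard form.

L_0(w) = (w + 2)(w + 1) / [6] = (1/6)w^2 + (1/2)w + 1/3
L_1(w) = (w + 4)(w + 1) / [-2] = -(1/2)w^2 - (5/2)w - 2
L_2(w) = (w + 4)(w + 2) / [3] = (1/3)w^2 + 2w + 8/3
P(w) = 0·L_0 + 0·L_1 + 1·L_2
  0·L_0(w) = 0
  0·L_1(w) = 0
  1·L_2(w) = (1/3)w^2 + 2w + 8/3
Adding term by term: (1/3)w^2 + 2w + 8/3

P(w) = (1/3)w^2 + 2w + 8/3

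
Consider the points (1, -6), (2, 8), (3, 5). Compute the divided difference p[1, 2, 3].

-17/2

p[1,2] = (8 - (-6)) / (2 - 1) = 14
p[2,3] = (5 - 8) / (3 - 2) = -3
p[1,2,3] = (-3 - 14) / (3 - 1) = -17/2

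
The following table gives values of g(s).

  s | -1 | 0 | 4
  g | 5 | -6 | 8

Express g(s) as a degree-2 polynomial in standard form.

Build the Lagrange basis polynomials:
L_0(s) = s(s - 4) / [5] = (1/5)s^2 - (4/5)s
L_1(s) = (s + 1)(s - 4) / [-4] = -(1/4)s^2 + (3/4)s + 1
L_2(s) = (s + 1)s / [20] = (1/20)s^2 + (1/20)s
g(s) = 5·L_0 + (-6)·L_1 + 8·L_2
  5·L_0(s) = s^2 - 4s
  (-6)·L_1(s) = (3/2)s^2 - (9/2)s - 6
  8·L_2(s) = (2/5)s^2 + (2/5)s
Adding term by term: (29/10)s^2 - (81/10)s - 6

g(s) = (29/10)s^2 - (81/10)s - 6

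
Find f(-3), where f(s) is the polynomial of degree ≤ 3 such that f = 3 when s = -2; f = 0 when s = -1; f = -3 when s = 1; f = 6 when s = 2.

Using Newton's divided-difference form:
f[-2,-1] = (0 - 3) / (-1 - (-2)) = -3
f[-1,1] = (-3 - 0) / (1 - (-1)) = -3/2
f[1,2] = (6 - (-3)) / (2 - 1) = 9
f[-2,-1,1] = (-3/2 - (-3)) / (1 - (-2)) = 1/2
f[-1,1,2] = (9 - (-3/2)) / (2 - (-1)) = 7/2
f[-2,-1,1,2] = (7/2 - 1/2) / (2 - (-2)) = 3/4
f(-3) = 3 + (-3)·(-1) + (1/2)·(-1)·(-2) + (3/4)·(-1)·(-2)·(-4) = 1

1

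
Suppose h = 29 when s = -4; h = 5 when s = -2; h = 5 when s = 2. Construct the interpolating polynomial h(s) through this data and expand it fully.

h(s) = 2s^2 - 3

Build the Lagrange basis polynomials:
L_0(s) = (s + 2)(s - 2) / [12] = (1/12)s^2 - 1/3
L_1(s) = (s + 4)(s - 2) / [-8] = -(1/8)s^2 - (1/4)s + 1
L_2(s) = (s + 4)(s + 2) / [24] = (1/24)s^2 + (1/4)s + 1/3
h(s) = 29·L_0 + 5·L_1 + 5·L_2
  29·L_0(s) = (29/12)s^2 - 29/3
  5·L_1(s) = -(5/8)s^2 - (5/4)s + 5
  5·L_2(s) = (5/24)s^2 + (5/4)s + 5/3
Adding term by term: 2s^2 - 3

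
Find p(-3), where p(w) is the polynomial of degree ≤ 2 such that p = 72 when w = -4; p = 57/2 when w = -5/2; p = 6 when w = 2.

41

Evaluate each Lagrange basis at w = -3:
L_0(-3) = (-1/2)·(-5)/[(-3/2)·(-6)] = 5/18
L_1(-3) = (1)·(-5)/[(3/2)·(-9/2)] = 20/27
L_2(-3) = (1)·(-1/2)/[(6)·(9/2)] = -1/54
Sum: 72·(5/18) + 57/2·(20/27) + 6·(-1/54) = 41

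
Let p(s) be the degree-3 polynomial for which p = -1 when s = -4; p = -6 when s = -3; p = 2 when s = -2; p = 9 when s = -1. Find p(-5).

Using Newton's divided-difference form:
p[-4,-3] = (-6 - (-1)) / (-3 - (-4)) = -5
p[-3,-2] = (2 - (-6)) / (-2 - (-3)) = 8
p[-2,-1] = (9 - 2) / (-1 - (-2)) = 7
p[-4,-3,-2] = (8 - (-5)) / (-2 - (-4)) = 13/2
p[-3,-2,-1] = (7 - 8) / (-1 - (-3)) = -1/2
p[-4,-3,-2,-1] = (-1/2 - 13/2) / (-1 - (-4)) = -7/3
p(-5) = -1 + (-5)·(-1) + (13/2)·(-1)·(-2) + (-7/3)·(-1)·(-2)·(-3) = 31

31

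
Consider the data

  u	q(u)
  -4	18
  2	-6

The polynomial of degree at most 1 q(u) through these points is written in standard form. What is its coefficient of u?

The leading coefficient equals the top divided difference q[-4,2].
q[-4,2] = (-6 - 18) / (2 - (-4)) = -4

-4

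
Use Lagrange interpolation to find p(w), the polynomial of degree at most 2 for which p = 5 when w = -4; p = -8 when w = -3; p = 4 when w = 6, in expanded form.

p(w) = (43/30)w^2 - (89/30)w - 149/5

L_0(w) = (w + 3)(w - 6) / [10] = (1/10)w^2 - (3/10)w - 9/5
L_1(w) = (w + 4)(w - 6) / [-9] = -(1/9)w^2 + (2/9)w + 8/3
L_2(w) = (w + 4)(w + 3) / [90] = (1/90)w^2 + (7/90)w + 2/15
p(w) = 5·L_0 + (-8)·L_1 + 4·L_2
  5·L_0(w) = (1/2)w^2 - (3/2)w - 9
  (-8)·L_1(w) = (8/9)w^2 - (16/9)w - 64/3
  4·L_2(w) = (2/45)w^2 + (14/45)w + 8/15
Adding term by term: (43/30)w^2 - (89/30)w - 149/5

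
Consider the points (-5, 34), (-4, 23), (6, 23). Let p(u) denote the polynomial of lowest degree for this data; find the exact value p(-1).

L_0(-1) = (3)·(-7)/[(-1)·(-11)] = -21/11
L_1(-1) = (4)·(-7)/[(1)·(-10)] = 14/5
L_2(-1) = (4)·(3)/[(11)·(10)] = 6/55
Sum: 34·(-21/11) + 23·(14/5) + 23·(6/55) = 2

2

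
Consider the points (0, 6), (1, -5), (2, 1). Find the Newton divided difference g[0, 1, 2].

g[0,1] = (-5 - 6) / (1 - 0) = -11
g[1,2] = (1 - (-5)) / (2 - 1) = 6
g[0,1,2] = (6 - (-11)) / (2 - 0) = 17/2

17/2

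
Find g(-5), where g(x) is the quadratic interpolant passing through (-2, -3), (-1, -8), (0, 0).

Evaluate each Lagrange basis at x = -5:
L_0(-5) = (-4)·(-5)/[(-1)·(-2)] = 10
L_1(-5) = (-3)·(-5)/[(1)·(-1)] = -15
L_2(-5) = (-3)·(-4)/[(2)·(1)] = 6
Sum: (-3)·(10) + (-8)·(-15) + 0 = 90

90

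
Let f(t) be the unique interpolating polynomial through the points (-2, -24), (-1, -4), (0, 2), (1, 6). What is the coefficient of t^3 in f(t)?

The leading coefficient equals the top divided difference f[-2,-1,0,1].
f[-2,-1] = (-4 - (-24)) / (-1 - (-2)) = 20
f[-1,0] = (2 - (-4)) / (0 - (-1)) = 6
f[0,1] = (6 - 2) / (1 - 0) = 4
f[-2,-1,0] = (6 - 20) / (0 - (-2)) = -7
f[-1,0,1] = (4 - 6) / (1 - (-1)) = -1
f[-2,-1,0,1] = (-1 - (-7)) / (1 - (-2)) = 2

2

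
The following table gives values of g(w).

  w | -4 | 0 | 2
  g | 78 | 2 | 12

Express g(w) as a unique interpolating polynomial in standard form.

Build the Lagrange basis polynomials:
L_0(w) = w(w - 2) / [24] = (1/24)w^2 - (1/12)w
L_1(w) = (w + 4)(w - 2) / [-8] = -(1/8)w^2 - (1/4)w + 1
L_2(w) = (w + 4)w / [12] = (1/12)w^2 + (1/3)w
g(w) = 78·L_0 + 2·L_1 + 12·L_2
  78·L_0(w) = (13/4)w^2 - (13/2)w
  2·L_1(w) = -(1/4)w^2 - (1/2)w + 2
  12·L_2(w) = w^2 + 4w
Adding term by term: 4w^2 - 3w + 2

g(w) = 4w^2 - 3w + 2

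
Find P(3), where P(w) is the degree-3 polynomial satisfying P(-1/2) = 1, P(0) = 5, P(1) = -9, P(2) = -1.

Evaluate each Lagrange basis at w = 3:
L_0(3) = (3)·(2)·(1)/[(-1/2)·(-3/2)·(-5/2)] = -16/5
L_1(3) = (7/2)·(2)·(1)/[(1/2)·(-1)·(-2)] = 7
L_2(3) = (7/2)·(3)·(1)/[(3/2)·(1)·(-1)] = -7
L_3(3) = (7/2)·(3)·(2)/[(5/2)·(2)·(1)] = 21/5
Sum: 1·(-16/5) + 5·(7) + (-9)·(-7) + (-1)·(21/5) = 453/5

453/5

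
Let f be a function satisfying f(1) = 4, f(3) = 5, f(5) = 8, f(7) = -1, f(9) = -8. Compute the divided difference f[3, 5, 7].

f[3,5] = (8 - 5) / (5 - 3) = 3/2
f[5,7] = (-1 - 8) / (7 - 5) = -9/2
f[3,5,7] = (-9/2 - 3/2) / (7 - 3) = -3/2

-3/2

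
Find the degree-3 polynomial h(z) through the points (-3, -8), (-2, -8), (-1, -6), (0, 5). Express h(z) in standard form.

L_0(z) = (z + 2)(z + 1)z / [-6] = -(1/6)z^3 - (1/2)z^2 - (1/3)z
L_1(z) = (z + 3)(z + 1)z / [2] = (1/2)z^3 + 2z^2 + (3/2)z
L_2(z) = (z + 3)(z + 2)z / [-2] = -(1/2)z^3 - (5/2)z^2 - 3z
L_3(z) = (z + 3)(z + 2)(z + 1) / [6] = (1/6)z^3 + z^2 + (11/6)z + 1
h(z) = (-8)·L_0 + (-8)·L_1 + (-6)·L_2 + 5·L_3
  (-8)·L_0(z) = (4/3)z^3 + 4z^2 + (8/3)z
  (-8)·L_1(z) = -4z^3 - 16z^2 - 12z
  (-6)·L_2(z) = 3z^3 + 15z^2 + 18z
  5·L_3(z) = (5/6)z^3 + 5z^2 + (55/6)z + 5
Adding term by term: (7/6)z^3 + 8z^2 + (107/6)z + 5

h(z) = (7/6)z^3 + 8z^2 + (107/6)z + 5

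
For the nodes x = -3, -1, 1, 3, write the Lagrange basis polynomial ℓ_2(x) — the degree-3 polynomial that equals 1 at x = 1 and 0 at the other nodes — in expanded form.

ℓ_2(x) = (x + 3)(x + 1)(x - 3) / [(4)·(2)·(-2)]
       = (x^3 + x^2 - 9x - 9) / (-16)

ℓ_2(x) = -(1/16)x^3 - (1/16)x^2 + (9/16)x + 9/16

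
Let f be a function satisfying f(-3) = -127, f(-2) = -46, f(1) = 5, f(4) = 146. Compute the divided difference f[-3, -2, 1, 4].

3

f[-3,-2] = (-46 - (-127)) / (-2 - (-3)) = 81
f[-2,1] = (5 - (-46)) / (1 - (-2)) = 17
f[1,4] = (146 - 5) / (4 - 1) = 47
f[-3,-2,1] = (17 - 81) / (1 - (-3)) = -16
f[-2,1,4] = (47 - 17) / (4 - (-2)) = 5
f[-3,-2,1,4] = (5 - (-16)) / (4 - (-3)) = 3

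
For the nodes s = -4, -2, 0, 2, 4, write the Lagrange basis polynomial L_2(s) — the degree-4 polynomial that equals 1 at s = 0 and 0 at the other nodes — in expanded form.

L_2(s) = (1/64)s^4 - (5/16)s^2 + 1

L_2(s) = (s + 4)(s + 2)(s - 2)(s - 4) / [(4)·(2)·(-2)·(-4)]
       = (s^4 - 20s^2 + 64) / (64)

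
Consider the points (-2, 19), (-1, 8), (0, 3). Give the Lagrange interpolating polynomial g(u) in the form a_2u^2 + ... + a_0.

L_0(u) = (u + 1)u / [2] = (1/2)u^2 + (1/2)u
L_1(u) = (u + 2)u / [-1] = -u^2 - 2u
L_2(u) = (u + 2)(u + 1) / [2] = (1/2)u^2 + (3/2)u + 1
g(u) = 19·L_0 + 8·L_1 + 3·L_2
  19·L_0(u) = (19/2)u^2 + (19/2)u
  8·L_1(u) = -8u^2 - 16u
  3·L_2(u) = (3/2)u^2 + (9/2)u + 3
Adding term by term: 3u^2 - 2u + 3

g(u) = 3u^2 - 2u + 3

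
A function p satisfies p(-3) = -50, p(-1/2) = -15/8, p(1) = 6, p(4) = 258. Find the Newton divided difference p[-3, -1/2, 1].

-7/2

p[-3,-1/2] = (-15/8 - (-50)) / (-1/2 - (-3)) = 77/4
p[-1/2,1] = (6 - (-15/8)) / (1 - (-1/2)) = 21/4
p[-3,-1/2,1] = (21/4 - 77/4) / (1 - (-3)) = -7/2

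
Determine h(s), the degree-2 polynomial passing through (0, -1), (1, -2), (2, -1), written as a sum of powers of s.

h(s) = s^2 - 2s - 1

L_0(s) = (s - 1)(s - 2) / [2] = (1/2)s^2 - (3/2)s + 1
L_1(s) = s(s - 2) / [-1] = -s^2 + 2s
L_2(s) = s(s - 1) / [2] = (1/2)s^2 - (1/2)s
h(s) = (-1)·L_0 + (-2)·L_1 + (-1)·L_2
  (-1)·L_0(s) = -(1/2)s^2 + (3/2)s - 1
  (-2)·L_1(s) = 2s^2 - 4s
  (-1)·L_2(s) = -(1/2)s^2 + (1/2)s
Adding term by term: s^2 - 2s - 1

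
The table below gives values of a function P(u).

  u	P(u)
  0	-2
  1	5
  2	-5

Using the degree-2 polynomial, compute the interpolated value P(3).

L_0(3) = (2)·(1)/[(-1)·(-2)] = 1
L_1(3) = (3)·(1)/[(1)·(-1)] = -3
L_2(3) = (3)·(2)/[(2)·(1)] = 3
Sum: (-2)·(1) + 5·(-3) + (-5)·(3) = -32

-32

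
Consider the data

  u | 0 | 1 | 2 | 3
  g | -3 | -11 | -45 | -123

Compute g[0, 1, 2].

-13

g[0,1] = (-11 - (-3)) / (1 - 0) = -8
g[1,2] = (-45 - (-11)) / (2 - 1) = -34
g[0,1,2] = (-34 - (-8)) / (2 - 0) = -13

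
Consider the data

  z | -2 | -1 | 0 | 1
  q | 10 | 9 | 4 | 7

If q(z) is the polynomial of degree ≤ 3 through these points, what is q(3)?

Evaluate each Lagrange basis at z = 3:
L_0(3) = (4)·(3)·(2)/[(-1)·(-2)·(-3)] = -4
L_1(3) = (5)·(3)·(2)/[(1)·(-1)·(-2)] = 15
L_2(3) = (5)·(4)·(2)/[(2)·(1)·(-1)] = -20
L_3(3) = (5)·(4)·(3)/[(3)·(2)·(1)] = 10
Sum: 10·(-4) + 9·(15) + 4·(-20) + 7·(10) = 85

85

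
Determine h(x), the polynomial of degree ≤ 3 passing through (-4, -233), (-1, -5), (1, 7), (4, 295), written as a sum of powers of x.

h(x) = 4x^3 + 2x^2 + 2x - 1

Newton's divided differences:
h[-4,-1] = (-5 - (-233)) / (-1 - (-4)) = 76
h[-1,1] = (7 - (-5)) / (1 - (-1)) = 6
h[1,4] = (295 - 7) / (4 - 1) = 96
h[-4,-1,1] = (6 - 76) / (1 - (-4)) = -14
h[-1,1,4] = (96 - 6) / (4 - (-1)) = 18
h[-4,-1,1,4] = (18 - (-14)) / (4 - (-4)) = 4
h(x) = -233 + 76·(x + 4) + (-14)·(x + 4)(x + 1) + 4·(x + 4)(x + 1)(x - 1)
Expanding: h(x) = 4x^3 + 2x^2 + 2x - 1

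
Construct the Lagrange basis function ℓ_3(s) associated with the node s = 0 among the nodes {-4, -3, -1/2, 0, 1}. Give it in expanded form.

ℓ_3(s) = -(1/6)s^4 - (13/12)s^3 - (4/3)s^2 + (19/12)s + 1

ℓ_3(s) = (s + 4)(s + 3)(s + 1/2)(s - 1) / [(4)·(3)·(1/2)·(-1)]
       = (s^4 + (13/2)s^3 + 8s^2 - (19/2)s - 6) / (-6)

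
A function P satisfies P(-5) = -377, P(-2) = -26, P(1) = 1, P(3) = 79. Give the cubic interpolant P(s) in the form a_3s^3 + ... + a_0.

Build the Lagrange basis polynomials:
L_0(s) = (s + 2)(s - 1)(s - 3) / [-144] = -(1/144)s^3 + (1/72)s^2 + (5/144)s - 1/24
L_1(s) = (s + 5)(s - 1)(s - 3) / [45] = (1/45)s^3 + (1/45)s^2 - (17/45)s + 1/3
L_2(s) = (s + 5)(s + 2)(s - 3) / [-36] = -(1/36)s^3 - (1/9)s^2 + (11/36)s + 5/6
L_3(s) = (s + 5)(s + 2)(s - 1) / [80] = (1/80)s^3 + (3/40)s^2 + (3/80)s - 1/8
P(s) = (-377)·L_0 + (-26)·L_1 + 1·L_2 + 79·L_3
  (-377)·L_0(s) = (377/144)s^3 - (377/72)s^2 - (1885/144)s + 377/24
  (-26)·L_1(s) = -(26/45)s^3 - (26/45)s^2 + (442/45)s - 26/3
  1·L_2(s) = -(1/36)s^3 - (1/9)s^2 + (11/36)s + 5/6
  79·L_3(s) = (79/80)s^3 + (237/40)s^2 + (237/80)s - 79/8
Adding term by term: 3s^3 - 2

P(s) = 3s^3 - 2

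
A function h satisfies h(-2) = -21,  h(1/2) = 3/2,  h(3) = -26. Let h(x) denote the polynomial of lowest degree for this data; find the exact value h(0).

Evaluate each Lagrange basis at x = 0:
L_0(0) = (-1/2)·(-3)/[(-5/2)·(-5)] = 3/25
L_1(0) = (2)·(-3)/[(5/2)·(-5/2)] = 24/25
L_2(0) = (2)·(-1/2)/[(5)·(5/2)] = -2/25
Sum: (-21)·(3/25) + 3/2·(24/25) + (-26)·(-2/25) = 1

1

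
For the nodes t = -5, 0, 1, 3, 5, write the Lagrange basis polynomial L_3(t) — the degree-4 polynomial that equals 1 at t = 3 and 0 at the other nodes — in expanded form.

L_3(t) = (t + 5)t(t - 1)(t - 5) / [(8)·(3)·(2)·(-2)]
       = (t^4 - t^3 - 25t^2 + 25t) / (-96)

L_3(t) = -(1/96)t^4 + (1/96)t^3 + (25/96)t^2 - (25/96)t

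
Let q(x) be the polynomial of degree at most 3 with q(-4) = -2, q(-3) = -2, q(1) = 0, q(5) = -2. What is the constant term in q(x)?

Build the Lagrange basis polynomials:
L_0(x) = (x + 3)(x - 1)(x - 5) / [-45] = -(1/45)x^3 + (1/15)x^2 + (13/45)x - 1/3
L_1(x) = (x + 4)(x - 1)(x - 5) / [32] = (1/32)x^3 - (1/16)x^2 - (19/32)x + 5/8
L_2(x) = (x + 4)(x + 3)(x - 5) / [-80] = -(1/80)x^3 - (1/40)x^2 + (23/80)x + 3/4
L_3(x) = (x + 4)(x + 3)(x - 1) / [288] = (1/288)x^3 + (1/48)x^2 + (5/288)x - 1/24
q(x) = (-2)·L_0 + (-2)·L_1 + 0·L_2 + (-2)·L_3
Only the constant term is needed; take it from each L_i and combine:
(-2)·(-1/3) + (-2)·(5/8) + 0·(3/4) + (-2)·(-1/24) = -1/2

-1/2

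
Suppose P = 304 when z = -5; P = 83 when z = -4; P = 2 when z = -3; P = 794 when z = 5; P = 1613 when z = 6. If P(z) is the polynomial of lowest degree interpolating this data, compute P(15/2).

61289/16

Using Newton's divided-difference form:
P[-5,-4] = (83 - 304) / (-4 - (-5)) = -221
P[-4,-3] = (2 - 83) / (-3 - (-4)) = -81
P[-3,5] = (794 - 2) / (5 - (-3)) = 99
P[5,6] = (1613 - 794) / (6 - 5) = 819
P[-5,-4,-3] = (-81 - (-221)) / (-3 - (-5)) = 70
P[-4,-3,5] = (99 - (-81)) / (5 - (-4)) = 20
P[-3,5,6] = (819 - 99) / (6 - (-3)) = 80
P[-5,-4,-3,5] = (20 - 70) / (5 - (-5)) = -5
P[-4,-3,5,6] = (80 - 20) / (6 - (-4)) = 6
P[-5,-4,-3,5,6] = (6 - (-5)) / (6 - (-5)) = 1
P(15/2) = 304 + (-221)·(25/2) + 70·(25/2)·(23/2) + (-5)·(25/2)·(23/2)·(21/2) + 1·(25/2)·(23/2)·(21/2)·(5/2) = 61289/16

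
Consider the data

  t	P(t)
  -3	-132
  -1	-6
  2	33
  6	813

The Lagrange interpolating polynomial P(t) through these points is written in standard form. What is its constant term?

L_0(t) = (t + 1)(t - 2)(t - 6) / [-90] = -(1/90)t^3 + (7/90)t^2 - (2/45)t - 2/15
L_1(t) = (t + 3)(t - 2)(t - 6) / [42] = (1/42)t^3 - (5/42)t^2 - (2/7)t + 6/7
L_2(t) = (t + 3)(t + 1)(t - 6) / [-60] = -(1/60)t^3 + (1/30)t^2 + (7/20)t + 3/10
L_3(t) = (t + 3)(t + 1)(t - 2) / [252] = (1/252)t^3 + (1/126)t^2 - (5/252)t - 1/42
P(t) = (-132)·L_0 + (-6)·L_1 + 33·L_2 + 813·L_3
Only the constant term is needed; take it from each L_i and combine:
(-132)·(-2/15) + (-6)·(6/7) + 33·(3/10) + 813·(-1/42) = 3

3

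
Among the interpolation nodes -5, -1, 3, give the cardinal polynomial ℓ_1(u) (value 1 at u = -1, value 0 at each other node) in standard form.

ℓ_1(u) = (u + 5)(u - 3) / [(4)·(-4)]
       = (u^2 + 2u - 15) / (-16)

ℓ_1(u) = -(1/16)u^2 - (1/8)u + 15/16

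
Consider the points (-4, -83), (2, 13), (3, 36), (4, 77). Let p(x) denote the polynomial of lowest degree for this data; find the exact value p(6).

L_0(6) = (4)·(3)·(2)/[(-6)·(-7)·(-8)] = -1/14
L_1(6) = (10)·(3)·(2)/[(6)·(-1)·(-2)] = 5
L_2(6) = (10)·(4)·(2)/[(7)·(1)·(-1)] = -80/7
L_3(6) = (10)·(4)·(3)/[(8)·(2)·(1)] = 15/2
Sum: (-83)·(-1/14) + 13·(5) + 36·(-80/7) + 77·(15/2) = 237

237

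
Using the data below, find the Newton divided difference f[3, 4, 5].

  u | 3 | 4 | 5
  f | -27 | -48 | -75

f[3,4] = (-48 - (-27)) / (4 - 3) = -21
f[4,5] = (-75 - (-48)) / (5 - 4) = -27
f[3,4,5] = (-27 - (-21)) / (5 - 3) = -3

-3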